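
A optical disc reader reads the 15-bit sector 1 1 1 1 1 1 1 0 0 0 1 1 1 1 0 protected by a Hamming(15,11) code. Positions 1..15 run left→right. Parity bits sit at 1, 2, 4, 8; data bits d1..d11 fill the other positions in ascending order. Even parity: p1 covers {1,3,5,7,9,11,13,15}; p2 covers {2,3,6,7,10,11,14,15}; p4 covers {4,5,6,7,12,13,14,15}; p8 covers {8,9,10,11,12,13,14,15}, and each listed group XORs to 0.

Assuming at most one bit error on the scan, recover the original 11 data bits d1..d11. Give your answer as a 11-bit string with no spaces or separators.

11110011110

s1 (pos 1,3,5,7,9,11,13,15): 1⊕1⊕1⊕1⊕0⊕1⊕1⊕0 = 0
s2 (pos 2,3,6,7,10,11,14,15): 1⊕1⊕1⊕1⊕0⊕1⊕1⊕0 = 0
s4 (pos 4,5,6,7,12,13,14,15): 1⊕1⊕1⊕1⊕1⊕1⊕1⊕0 = 1
s8 (pos 8,9,10,11,12,13,14,15): 0⊕0⊕0⊕1⊕1⊕1⊕1⊕0 = 0
Syndrome s8…s1 = 0100 → error at position 4.
Flip position 4: 111111100011110 → 111011100011110
Read data bits from positions 3,5,6,7,9,10,11,12,13,14,15: 11110011110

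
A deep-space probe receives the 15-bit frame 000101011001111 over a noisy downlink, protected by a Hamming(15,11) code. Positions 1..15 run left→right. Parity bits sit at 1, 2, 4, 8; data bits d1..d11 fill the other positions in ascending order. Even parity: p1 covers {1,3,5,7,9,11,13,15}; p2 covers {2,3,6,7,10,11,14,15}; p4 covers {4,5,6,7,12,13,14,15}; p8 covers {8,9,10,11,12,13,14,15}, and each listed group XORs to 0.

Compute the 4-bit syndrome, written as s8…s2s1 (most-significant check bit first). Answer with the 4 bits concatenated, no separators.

0011

s1 (pos 1,3,5,7,9,11,13,15): 0⊕0⊕0⊕0⊕1⊕0⊕1⊕1 = 1
s2 (pos 2,3,6,7,10,11,14,15): 0⊕0⊕1⊕0⊕0⊕0⊕1⊕1 = 1
s4 (pos 4,5,6,7,12,13,14,15): 1⊕0⊕1⊕0⊕1⊕1⊕1⊕1 = 0
s8 (pos 8,9,10,11,12,13,14,15): 1⊕1⊕0⊕0⊕1⊕1⊕1⊕1 = 0
Syndrome s8…s1 = 0011 → error at position 3.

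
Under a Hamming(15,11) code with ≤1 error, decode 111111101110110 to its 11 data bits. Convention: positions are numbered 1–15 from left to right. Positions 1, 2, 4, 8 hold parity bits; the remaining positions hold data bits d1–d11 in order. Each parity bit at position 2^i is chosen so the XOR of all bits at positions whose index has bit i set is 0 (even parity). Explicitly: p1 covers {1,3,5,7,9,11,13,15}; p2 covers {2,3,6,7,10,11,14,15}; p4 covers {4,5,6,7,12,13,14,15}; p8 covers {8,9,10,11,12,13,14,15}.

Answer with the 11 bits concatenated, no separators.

11111100110

s1 (pos 1,3,5,7,9,11,13,15): 1⊕1⊕1⊕1⊕1⊕1⊕1⊕0 = 1
s2 (pos 2,3,6,7,10,11,14,15): 1⊕1⊕1⊕1⊕1⊕1⊕1⊕0 = 1
s4 (pos 4,5,6,7,12,13,14,15): 1⊕1⊕1⊕1⊕0⊕1⊕1⊕0 = 0
s8 (pos 8,9,10,11,12,13,14,15): 0⊕1⊕1⊕1⊕0⊕1⊕1⊕0 = 1
Syndrome s8…s1 = 1011 → error at position 11.
Flip position 11: 111111101110110 → 111111101100110
Read data bits from positions 3,5,6,7,9,10,11,12,13,14,15: 11111100110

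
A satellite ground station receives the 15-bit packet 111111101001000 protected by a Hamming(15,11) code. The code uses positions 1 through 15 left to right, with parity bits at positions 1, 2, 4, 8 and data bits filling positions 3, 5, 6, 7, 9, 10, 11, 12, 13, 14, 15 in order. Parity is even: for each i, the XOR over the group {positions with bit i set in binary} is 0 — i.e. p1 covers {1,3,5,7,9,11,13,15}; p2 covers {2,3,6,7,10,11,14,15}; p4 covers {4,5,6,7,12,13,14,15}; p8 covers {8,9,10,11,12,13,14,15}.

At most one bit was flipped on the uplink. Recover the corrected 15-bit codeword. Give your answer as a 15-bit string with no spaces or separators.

111101101001000

s1 (pos 1,3,5,7,9,11,13,15): 1⊕1⊕1⊕1⊕1⊕0⊕0⊕0 = 1
s2 (pos 2,3,6,7,10,11,14,15): 1⊕1⊕1⊕1⊕0⊕0⊕0⊕0 = 0
s4 (pos 4,5,6,7,12,13,14,15): 1⊕1⊕1⊕1⊕1⊕0⊕0⊕0 = 1
s8 (pos 8,9,10,11,12,13,14,15): 0⊕1⊕0⊕0⊕1⊕0⊕0⊕0 = 0
Syndrome s8…s1 = 0101 → error at position 5.
Flip position 5: 111111101001000 → 111101101001000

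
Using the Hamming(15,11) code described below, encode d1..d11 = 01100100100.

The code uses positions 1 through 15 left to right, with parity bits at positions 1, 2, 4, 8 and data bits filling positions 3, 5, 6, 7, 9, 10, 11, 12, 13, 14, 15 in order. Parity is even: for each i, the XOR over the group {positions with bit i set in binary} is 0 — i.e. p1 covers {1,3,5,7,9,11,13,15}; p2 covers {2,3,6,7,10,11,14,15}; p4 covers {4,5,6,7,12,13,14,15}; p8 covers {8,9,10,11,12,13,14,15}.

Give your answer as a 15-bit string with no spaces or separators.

000111000100100

Place data at non-parity positions: p1 p2 0 p4 1 1 0 p8 0 1 0 0 1 0 0
p1 (pos 1,3,5,7,9,11,13,15): XOR of data positions = 0⊕1⊕0⊕0⊕0⊕1⊕0 = 0
p2 (pos 2,3,6,7,10,11,14,15): XOR of data positions = 0⊕1⊕0⊕1⊕0⊕0⊕0 = 0
p4 (pos 4,5,6,7,12,13,14,15): XOR of data positions = 1⊕1⊕0⊕0⊕1⊕0⊕0 = 1
p8 (pos 8,9,10,11,12,13,14,15): XOR of data positions = 0⊕1⊕0⊕0⊕1⊕0⊕0 = 0
Codeword: 000111000100100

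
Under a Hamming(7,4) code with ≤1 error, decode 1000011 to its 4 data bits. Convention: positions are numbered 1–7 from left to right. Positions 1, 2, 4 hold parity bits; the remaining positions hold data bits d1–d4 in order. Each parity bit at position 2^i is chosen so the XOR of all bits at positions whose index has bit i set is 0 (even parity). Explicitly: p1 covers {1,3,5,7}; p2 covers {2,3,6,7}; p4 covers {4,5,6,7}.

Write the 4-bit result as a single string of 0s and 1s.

s1 (pos 1,3,5,7): 1⊕0⊕0⊕1 = 0
s2 (pos 2,3,6,7): 0⊕0⊕1⊕1 = 0
s4 (pos 4,5,6,7): 0⊕0⊕1⊕1 = 0
Syndrome s4…s1 = 000 → no error.
Read data bits from positions 3,5,6,7: 0011

0011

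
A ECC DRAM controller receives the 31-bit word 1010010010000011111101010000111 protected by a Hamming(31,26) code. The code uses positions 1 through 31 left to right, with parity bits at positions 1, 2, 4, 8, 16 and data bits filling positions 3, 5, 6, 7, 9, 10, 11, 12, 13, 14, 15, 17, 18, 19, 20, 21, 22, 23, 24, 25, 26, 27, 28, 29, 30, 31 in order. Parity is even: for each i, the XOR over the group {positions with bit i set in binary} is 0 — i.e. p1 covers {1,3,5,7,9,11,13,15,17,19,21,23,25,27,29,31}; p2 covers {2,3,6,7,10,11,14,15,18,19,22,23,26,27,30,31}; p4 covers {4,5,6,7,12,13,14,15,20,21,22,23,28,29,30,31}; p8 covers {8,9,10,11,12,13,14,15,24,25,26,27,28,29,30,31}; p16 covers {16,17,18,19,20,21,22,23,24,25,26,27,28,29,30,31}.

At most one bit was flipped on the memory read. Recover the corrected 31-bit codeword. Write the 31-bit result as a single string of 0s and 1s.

s1 (pos 1,3,5,7,9,11,13,15,17,19,21,23,25,27,29,31): 1⊕1⊕0⊕0⊕1⊕0⊕0⊕1⊕1⊕1⊕0⊕0⊕0⊕0⊕1⊕1 = 0
s2 (pos 2,3,6,7,10,11,14,15,18,19,22,23,26,27,30,31): 0⊕1⊕1⊕0⊕0⊕0⊕0⊕1⊕1⊕1⊕1⊕0⊕0⊕0⊕1⊕1 = 0
s4 (pos 4,5,6,7,12,13,14,15,20,21,22,23,28,29,30,31): 0⊕0⊕1⊕0⊕0⊕0⊕0⊕1⊕1⊕0⊕1⊕0⊕0⊕1⊕1⊕1 = 1
s8 (pos 8,9,10,11,12,13,14,15,24,25,26,27,28,29,30,31): 0⊕1⊕0⊕0⊕0⊕0⊕0⊕1⊕1⊕0⊕0⊕0⊕0⊕1⊕1⊕1 = 0
s16 (pos 16,17,18,19,20,21,22,23,24,25,26,27,28,29,30,31): 1⊕1⊕1⊕1⊕1⊕0⊕1⊕0⊕1⊕0⊕0⊕0⊕0⊕1⊕1⊕1 = 0
Syndrome s16…s1 = 00100 → error at position 4.
Flip position 4: 1010010010000011111101010000111 → 1011010010000011111101010000111

1011010010000011111101010000111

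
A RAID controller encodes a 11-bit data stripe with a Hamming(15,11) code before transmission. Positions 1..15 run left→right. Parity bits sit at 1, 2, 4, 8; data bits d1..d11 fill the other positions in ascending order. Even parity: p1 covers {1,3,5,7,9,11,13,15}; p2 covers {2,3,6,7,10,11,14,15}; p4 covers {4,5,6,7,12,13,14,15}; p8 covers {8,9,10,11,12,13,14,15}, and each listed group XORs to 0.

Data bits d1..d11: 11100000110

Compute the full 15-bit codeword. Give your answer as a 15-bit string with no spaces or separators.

111011000000110

Place data at non-parity positions: p1 p2 1 p4 1 1 0 p8 0 0 0 0 1 1 0
p1 (pos 1,3,5,7,9,11,13,15): XOR of data positions = 1⊕1⊕0⊕0⊕0⊕1⊕0 = 1
p2 (pos 2,3,6,7,10,11,14,15): XOR of data positions = 1⊕1⊕0⊕0⊕0⊕1⊕0 = 1
p4 (pos 4,5,6,7,12,13,14,15): XOR of data positions = 1⊕1⊕0⊕0⊕1⊕1⊕0 = 0
p8 (pos 8,9,10,11,12,13,14,15): XOR of data positions = 0⊕0⊕0⊕0⊕1⊕1⊕0 = 0
Codeword: 111011000000110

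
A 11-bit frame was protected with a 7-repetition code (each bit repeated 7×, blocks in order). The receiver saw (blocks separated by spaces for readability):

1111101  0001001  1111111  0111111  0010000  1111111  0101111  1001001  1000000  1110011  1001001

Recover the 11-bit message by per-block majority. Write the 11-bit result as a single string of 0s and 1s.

Block 1 (1111101): 6 ones → 1
Block 2 (0001001): 2 ones → 0
Block 3 (1111111): 7 ones → 1
Block 4 (0111111): 6 ones → 1
Block 5 (0010000): 1 one → 0
Block 6 (1111111): 7 ones → 1
Block 7 (0101111): 5 ones → 1
Block 8 (1001001): 3 ones → 0
Block 9 (1000000): 1 one → 0
Block 10 (1110011): 5 ones → 1
Block 11 (1001001): 3 ones → 0

10110110010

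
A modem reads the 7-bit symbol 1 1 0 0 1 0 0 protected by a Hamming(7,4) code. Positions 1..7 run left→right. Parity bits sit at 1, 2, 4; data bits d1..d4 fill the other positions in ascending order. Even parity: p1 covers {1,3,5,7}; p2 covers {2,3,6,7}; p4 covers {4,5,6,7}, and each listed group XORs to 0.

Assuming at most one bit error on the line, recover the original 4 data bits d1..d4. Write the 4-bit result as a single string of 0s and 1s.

s1 (pos 1,3,5,7): 1⊕0⊕1⊕0 = 0
s2 (pos 2,3,6,7): 1⊕0⊕0⊕0 = 1
s4 (pos 4,5,6,7): 0⊕1⊕0⊕0 = 1
Syndrome s4…s1 = 110 → error at position 6.
Flip position 6: 1100100 → 1100110
Read data bits from positions 3,5,6,7: 0110

0110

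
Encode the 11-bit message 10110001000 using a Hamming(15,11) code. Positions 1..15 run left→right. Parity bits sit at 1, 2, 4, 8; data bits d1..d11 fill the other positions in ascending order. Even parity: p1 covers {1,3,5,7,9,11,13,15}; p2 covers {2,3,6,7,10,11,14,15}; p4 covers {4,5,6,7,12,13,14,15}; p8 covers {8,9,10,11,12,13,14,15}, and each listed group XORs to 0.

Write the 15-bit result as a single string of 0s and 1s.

Place data at non-parity positions: p1 p2 1 p4 0 1 1 p8 0 0 0 1 0 0 0
p1 (pos 1,3,5,7,9,11,13,15): XOR of data positions = 1⊕0⊕1⊕0⊕0⊕0⊕0 = 0
p2 (pos 2,3,6,7,10,11,14,15): XOR of data positions = 1⊕1⊕1⊕0⊕0⊕0⊕0 = 1
p4 (pos 4,5,6,7,12,13,14,15): XOR of data positions = 0⊕1⊕1⊕1⊕0⊕0⊕0 = 1
p8 (pos 8,9,10,11,12,13,14,15): XOR of data positions = 0⊕0⊕0⊕1⊕0⊕0⊕0 = 1
Codeword: 011101110001000

011101110001000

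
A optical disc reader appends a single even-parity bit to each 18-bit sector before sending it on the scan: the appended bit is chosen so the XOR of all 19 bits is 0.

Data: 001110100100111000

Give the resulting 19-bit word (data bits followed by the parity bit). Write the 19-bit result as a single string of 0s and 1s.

XOR of the 18 data bits: 0⊕0⊕1⊕1⊕1⊕0⊕1⊕0⊕0⊕1⊕0⊕0⊕1⊕1⊕1⊕0⊕0⊕0 = 0
Parity bit = 0 (so all 19 bits XOR to 0).

0011101001001110000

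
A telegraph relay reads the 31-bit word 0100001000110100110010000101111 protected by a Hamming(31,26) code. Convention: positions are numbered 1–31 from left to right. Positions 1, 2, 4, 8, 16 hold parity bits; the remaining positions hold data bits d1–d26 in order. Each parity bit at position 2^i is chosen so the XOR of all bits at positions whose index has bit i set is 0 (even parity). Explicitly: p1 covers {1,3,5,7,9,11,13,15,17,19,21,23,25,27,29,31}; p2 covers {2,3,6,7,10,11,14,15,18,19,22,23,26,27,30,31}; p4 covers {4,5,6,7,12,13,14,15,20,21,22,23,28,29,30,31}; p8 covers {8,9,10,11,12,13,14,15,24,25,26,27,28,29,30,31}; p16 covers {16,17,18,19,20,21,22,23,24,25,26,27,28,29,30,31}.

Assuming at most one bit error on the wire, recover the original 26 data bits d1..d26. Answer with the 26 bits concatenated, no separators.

00010011010110010000101111

s1 (pos 1,3,5,7,9,11,13,15,17,19,21,23,25,27,29,31): 0⊕0⊕0⊕1⊕0⊕1⊕0⊕0⊕1⊕0⊕1⊕0⊕0⊕0⊕1⊕1 = 0
s2 (pos 2,3,6,7,10,11,14,15,18,19,22,23,26,27,30,31): 1⊕0⊕0⊕1⊕0⊕1⊕1⊕0⊕1⊕0⊕0⊕0⊕1⊕0⊕1⊕1 = 0
s4 (pos 4,5,6,7,12,13,14,15,20,21,22,23,28,29,30,31): 0⊕0⊕0⊕1⊕1⊕0⊕1⊕0⊕0⊕1⊕0⊕0⊕1⊕1⊕1⊕1 = 0
s8 (pos 8,9,10,11,12,13,14,15,24,25,26,27,28,29,30,31): 0⊕0⊕0⊕1⊕1⊕0⊕1⊕0⊕0⊕0⊕1⊕0⊕1⊕1⊕1⊕1 = 0
s16 (pos 16,17,18,19,20,21,22,23,24,25,26,27,28,29,30,31): 0⊕1⊕1⊕0⊕0⊕1⊕0⊕0⊕0⊕0⊕1⊕0⊕1⊕1⊕1⊕1 = 0
Syndrome s16…s1 = 00000 → no error.
Read data bits from positions 3,5,6,7,9,10,11,12,13,14,15,17,18,19,20,21,22,23,24,25,26,27,28,29,30,31: 00010011010110010000101111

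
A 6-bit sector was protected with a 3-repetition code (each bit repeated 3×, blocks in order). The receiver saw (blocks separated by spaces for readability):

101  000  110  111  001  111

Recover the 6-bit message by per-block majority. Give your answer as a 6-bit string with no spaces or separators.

101101

Block 1 (101): 2 ones → 1
Block 2 (000): 0 ones → 0
Block 3 (110): 2 ones → 1
Block 4 (111): 3 ones → 1
Block 5 (001): 1 one → 0
Block 6 (111): 3 ones → 1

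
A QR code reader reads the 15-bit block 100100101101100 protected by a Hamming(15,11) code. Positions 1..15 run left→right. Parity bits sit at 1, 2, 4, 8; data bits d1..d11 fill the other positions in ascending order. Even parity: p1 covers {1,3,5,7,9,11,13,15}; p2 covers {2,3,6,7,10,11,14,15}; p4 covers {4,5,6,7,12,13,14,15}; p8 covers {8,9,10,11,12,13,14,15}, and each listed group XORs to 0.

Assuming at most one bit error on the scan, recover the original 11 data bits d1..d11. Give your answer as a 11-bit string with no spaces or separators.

00011101100

s1 (pos 1,3,5,7,9,11,13,15): 1⊕0⊕0⊕1⊕1⊕0⊕1⊕0 = 0
s2 (pos 2,3,6,7,10,11,14,15): 0⊕0⊕0⊕1⊕1⊕0⊕0⊕0 = 0
s4 (pos 4,5,6,7,12,13,14,15): 1⊕0⊕0⊕1⊕1⊕1⊕0⊕0 = 0
s8 (pos 8,9,10,11,12,13,14,15): 0⊕1⊕1⊕0⊕1⊕1⊕0⊕0 = 0
Syndrome s8…s1 = 0000 → no error.
Read data bits from positions 3,5,6,7,9,10,11,12,13,14,15: 00011101100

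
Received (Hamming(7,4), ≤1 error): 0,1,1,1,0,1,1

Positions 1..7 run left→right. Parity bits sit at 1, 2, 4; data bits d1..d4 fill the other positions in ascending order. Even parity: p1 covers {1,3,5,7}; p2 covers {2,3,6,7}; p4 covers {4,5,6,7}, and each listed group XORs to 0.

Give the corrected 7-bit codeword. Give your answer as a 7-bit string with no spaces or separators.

s1 (pos 1,3,5,7): 0⊕1⊕0⊕1 = 0
s2 (pos 2,3,6,7): 1⊕1⊕1⊕1 = 0
s4 (pos 4,5,6,7): 1⊕0⊕1⊕1 = 1
Syndrome s4…s1 = 100 → error at position 4.
Flip position 4: 0111011 → 0110011

0110011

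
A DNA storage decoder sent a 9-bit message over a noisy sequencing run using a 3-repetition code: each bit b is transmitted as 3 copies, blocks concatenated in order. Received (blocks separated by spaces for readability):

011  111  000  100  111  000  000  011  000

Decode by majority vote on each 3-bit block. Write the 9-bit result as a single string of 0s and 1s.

110010010

Block 1 (011): 2 ones → 1
Block 2 (111): 3 ones → 1
Block 3 (000): 0 ones → 0
Block 4 (100): 1 one → 0
Block 5 (111): 3 ones → 1
Block 6 (000): 0 ones → 0
Block 7 (000): 0 ones → 0
Block 8 (011): 2 ones → 1
Block 9 (000): 0 ones → 0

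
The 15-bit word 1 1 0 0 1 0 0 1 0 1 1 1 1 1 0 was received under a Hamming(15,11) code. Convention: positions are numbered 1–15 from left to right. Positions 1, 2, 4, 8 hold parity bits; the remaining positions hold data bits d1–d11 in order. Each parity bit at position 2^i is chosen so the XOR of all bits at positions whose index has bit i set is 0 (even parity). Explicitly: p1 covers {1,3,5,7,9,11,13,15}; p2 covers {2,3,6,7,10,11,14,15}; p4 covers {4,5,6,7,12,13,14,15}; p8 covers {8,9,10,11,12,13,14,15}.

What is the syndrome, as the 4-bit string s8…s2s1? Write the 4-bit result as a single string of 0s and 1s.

s1 (pos 1,3,5,7,9,11,13,15): 1⊕0⊕1⊕0⊕0⊕1⊕1⊕0 = 0
s2 (pos 2,3,6,7,10,11,14,15): 1⊕0⊕0⊕0⊕1⊕1⊕1⊕0 = 0
s4 (pos 4,5,6,7,12,13,14,15): 0⊕1⊕0⊕0⊕1⊕1⊕1⊕0 = 0
s8 (pos 8,9,10,11,12,13,14,15): 1⊕0⊕1⊕1⊕1⊕1⊕1⊕0 = 0
Syndrome s8…s1 = 0000 → no error.

0000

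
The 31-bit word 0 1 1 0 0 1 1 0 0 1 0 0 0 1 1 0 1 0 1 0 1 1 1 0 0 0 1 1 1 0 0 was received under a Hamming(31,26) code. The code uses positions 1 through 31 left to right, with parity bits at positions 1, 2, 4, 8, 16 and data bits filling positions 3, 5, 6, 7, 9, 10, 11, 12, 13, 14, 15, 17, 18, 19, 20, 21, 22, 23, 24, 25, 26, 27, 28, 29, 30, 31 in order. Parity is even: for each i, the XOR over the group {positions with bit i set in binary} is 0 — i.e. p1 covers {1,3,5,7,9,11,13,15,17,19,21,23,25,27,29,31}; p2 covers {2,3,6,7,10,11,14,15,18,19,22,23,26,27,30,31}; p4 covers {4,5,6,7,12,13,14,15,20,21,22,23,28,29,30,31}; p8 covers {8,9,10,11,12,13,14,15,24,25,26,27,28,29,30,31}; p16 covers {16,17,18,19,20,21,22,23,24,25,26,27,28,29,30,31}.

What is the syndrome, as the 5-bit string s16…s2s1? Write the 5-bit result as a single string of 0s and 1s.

s1 (pos 1,3,5,7,9,11,13,15,17,19,21,23,25,27,29,31): 0⊕1⊕0⊕1⊕0⊕0⊕0⊕1⊕1⊕1⊕1⊕1⊕0⊕1⊕1⊕0 = 1
s2 (pos 2,3,6,7,10,11,14,15,18,19,22,23,26,27,30,31): 1⊕1⊕1⊕1⊕1⊕0⊕1⊕1⊕0⊕1⊕1⊕1⊕0⊕1⊕0⊕0 = 1
s4 (pos 4,5,6,7,12,13,14,15,20,21,22,23,28,29,30,31): 0⊕0⊕1⊕1⊕0⊕0⊕1⊕1⊕0⊕1⊕1⊕1⊕1⊕1⊕0⊕0 = 1
s8 (pos 8,9,10,11,12,13,14,15,24,25,26,27,28,29,30,31): 0⊕0⊕1⊕0⊕0⊕0⊕1⊕1⊕0⊕0⊕0⊕1⊕1⊕1⊕0⊕0 = 0
s16 (pos 16,17,18,19,20,21,22,23,24,25,26,27,28,29,30,31): 0⊕1⊕0⊕1⊕0⊕1⊕1⊕1⊕0⊕0⊕0⊕1⊕1⊕1⊕0⊕0 = 0
Syndrome s16…s1 = 00111 → error at position 7.

00111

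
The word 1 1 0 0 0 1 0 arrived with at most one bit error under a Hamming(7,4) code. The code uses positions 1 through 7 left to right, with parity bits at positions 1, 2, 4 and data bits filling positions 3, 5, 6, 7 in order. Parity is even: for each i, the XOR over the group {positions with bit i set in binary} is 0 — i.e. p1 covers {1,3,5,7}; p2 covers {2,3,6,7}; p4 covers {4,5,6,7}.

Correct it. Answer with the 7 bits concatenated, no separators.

1100110

s1 (pos 1,3,5,7): 1⊕0⊕0⊕0 = 1
s2 (pos 2,3,6,7): 1⊕0⊕1⊕0 = 0
s4 (pos 4,5,6,7): 0⊕0⊕1⊕0 = 1
Syndrome s4…s1 = 101 → error at position 5.
Flip position 5: 1100010 → 1100110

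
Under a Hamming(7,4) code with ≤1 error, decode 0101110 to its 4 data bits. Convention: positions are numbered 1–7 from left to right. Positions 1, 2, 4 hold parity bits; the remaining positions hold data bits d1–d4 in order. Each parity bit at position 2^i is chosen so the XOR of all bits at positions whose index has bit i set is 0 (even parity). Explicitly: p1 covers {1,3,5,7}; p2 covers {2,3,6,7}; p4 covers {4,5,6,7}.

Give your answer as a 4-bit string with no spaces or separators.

0010

s1 (pos 1,3,5,7): 0⊕0⊕1⊕0 = 1
s2 (pos 2,3,6,7): 1⊕0⊕1⊕0 = 0
s4 (pos 4,5,6,7): 1⊕1⊕1⊕0 = 1
Syndrome s4…s1 = 101 → error at position 5.
Flip position 5: 0101110 → 0101010
Read data bits from positions 3,5,6,7: 0010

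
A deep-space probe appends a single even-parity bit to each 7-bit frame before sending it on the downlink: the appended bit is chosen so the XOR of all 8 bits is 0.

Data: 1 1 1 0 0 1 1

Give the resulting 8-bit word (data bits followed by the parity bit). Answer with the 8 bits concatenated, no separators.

XOR of the 7 data bits: 1⊕1⊕1⊕0⊕0⊕1⊕1 = 1
Parity bit = 1 (so all 8 bits XOR to 0).

11100111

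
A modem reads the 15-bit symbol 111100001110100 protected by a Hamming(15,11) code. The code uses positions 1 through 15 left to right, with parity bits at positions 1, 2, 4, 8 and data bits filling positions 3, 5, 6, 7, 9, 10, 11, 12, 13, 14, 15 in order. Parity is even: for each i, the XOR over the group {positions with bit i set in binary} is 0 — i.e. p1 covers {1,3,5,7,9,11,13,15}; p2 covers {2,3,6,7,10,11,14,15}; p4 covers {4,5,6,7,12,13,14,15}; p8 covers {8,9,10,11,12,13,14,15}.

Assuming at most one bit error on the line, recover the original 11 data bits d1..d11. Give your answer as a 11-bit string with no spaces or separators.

10001110100

s1 (pos 1,3,5,7,9,11,13,15): 1⊕1⊕0⊕0⊕1⊕1⊕1⊕0 = 1
s2 (pos 2,3,6,7,10,11,14,15): 1⊕1⊕0⊕0⊕1⊕1⊕0⊕0 = 0
s4 (pos 4,5,6,7,12,13,14,15): 1⊕0⊕0⊕0⊕0⊕1⊕0⊕0 = 0
s8 (pos 8,9,10,11,12,13,14,15): 0⊕1⊕1⊕1⊕0⊕1⊕0⊕0 = 0
Syndrome s8…s1 = 0001 → error at position 1.
Flip position 1: 111100001110100 → 011100001110100
Read data bits from positions 3,5,6,7,9,10,11,12,13,14,15: 10001110100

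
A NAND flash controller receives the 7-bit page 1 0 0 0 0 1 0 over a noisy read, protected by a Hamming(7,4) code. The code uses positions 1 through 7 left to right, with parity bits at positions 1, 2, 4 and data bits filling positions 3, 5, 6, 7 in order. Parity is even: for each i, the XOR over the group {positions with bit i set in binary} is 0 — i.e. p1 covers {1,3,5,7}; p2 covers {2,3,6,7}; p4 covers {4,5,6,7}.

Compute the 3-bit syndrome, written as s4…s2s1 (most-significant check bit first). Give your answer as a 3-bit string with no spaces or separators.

111

s1 (pos 1,3,5,7): 1⊕0⊕0⊕0 = 1
s2 (pos 2,3,6,7): 0⊕0⊕1⊕0 = 1
s4 (pos 4,5,6,7): 0⊕0⊕1⊕0 = 1
Syndrome s4…s1 = 111 → error at position 7.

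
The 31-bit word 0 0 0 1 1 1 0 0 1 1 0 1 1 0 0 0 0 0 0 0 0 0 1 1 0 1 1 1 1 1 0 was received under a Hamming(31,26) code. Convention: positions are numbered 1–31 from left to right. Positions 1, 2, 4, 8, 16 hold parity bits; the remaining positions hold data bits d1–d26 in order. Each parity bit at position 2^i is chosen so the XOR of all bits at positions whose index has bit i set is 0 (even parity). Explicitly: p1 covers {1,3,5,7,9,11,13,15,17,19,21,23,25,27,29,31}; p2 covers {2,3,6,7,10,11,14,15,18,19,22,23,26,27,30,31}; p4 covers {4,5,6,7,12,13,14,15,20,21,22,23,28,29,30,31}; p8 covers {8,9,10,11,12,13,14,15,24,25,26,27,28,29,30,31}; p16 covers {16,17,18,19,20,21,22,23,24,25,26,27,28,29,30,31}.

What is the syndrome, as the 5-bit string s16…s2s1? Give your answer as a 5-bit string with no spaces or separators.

s1 (pos 1,3,5,7,9,11,13,15,17,19,21,23,25,27,29,31): 0⊕0⊕1⊕0⊕1⊕0⊕1⊕0⊕0⊕0⊕0⊕1⊕0⊕1⊕1⊕0 = 0
s2 (pos 2,3,6,7,10,11,14,15,18,19,22,23,26,27,30,31): 0⊕0⊕1⊕0⊕1⊕0⊕0⊕0⊕0⊕0⊕0⊕1⊕1⊕1⊕1⊕0 = 0
s4 (pos 4,5,6,7,12,13,14,15,20,21,22,23,28,29,30,31): 1⊕1⊕1⊕0⊕1⊕1⊕0⊕0⊕0⊕0⊕0⊕1⊕1⊕1⊕1⊕0 = 1
s8 (pos 8,9,10,11,12,13,14,15,24,25,26,27,28,29,30,31): 0⊕1⊕1⊕0⊕1⊕1⊕0⊕0⊕1⊕0⊕1⊕1⊕1⊕1⊕1⊕0 = 0
s16 (pos 16,17,18,19,20,21,22,23,24,25,26,27,28,29,30,31): 0⊕0⊕0⊕0⊕0⊕0⊕0⊕1⊕1⊕0⊕1⊕1⊕1⊕1⊕1⊕0 = 1
Syndrome s16…s1 = 10100 → error at position 20.

10100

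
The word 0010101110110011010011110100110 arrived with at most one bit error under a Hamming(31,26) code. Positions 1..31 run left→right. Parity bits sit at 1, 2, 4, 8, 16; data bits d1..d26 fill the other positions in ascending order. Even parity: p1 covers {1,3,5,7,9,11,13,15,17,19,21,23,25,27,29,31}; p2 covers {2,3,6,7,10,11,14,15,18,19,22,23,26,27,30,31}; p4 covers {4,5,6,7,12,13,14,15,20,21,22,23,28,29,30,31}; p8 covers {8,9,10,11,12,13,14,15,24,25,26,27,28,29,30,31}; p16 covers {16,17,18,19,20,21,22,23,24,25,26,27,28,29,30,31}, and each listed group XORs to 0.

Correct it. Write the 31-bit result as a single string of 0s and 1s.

0010101110110011010011110100111

s1 (pos 1,3,5,7,9,11,13,15,17,19,21,23,25,27,29,31): 0⊕1⊕1⊕1⊕1⊕1⊕0⊕1⊕0⊕0⊕1⊕1⊕0⊕0⊕1⊕0 = 1
s2 (pos 2,3,6,7,10,11,14,15,18,19,22,23,26,27,30,31): 0⊕1⊕0⊕1⊕0⊕1⊕0⊕1⊕1⊕0⊕1⊕1⊕1⊕0⊕1⊕0 = 1
s4 (pos 4,5,6,7,12,13,14,15,20,21,22,23,28,29,30,31): 0⊕1⊕0⊕1⊕1⊕0⊕0⊕1⊕0⊕1⊕1⊕1⊕0⊕1⊕1⊕0 = 1
s8 (pos 8,9,10,11,12,13,14,15,24,25,26,27,28,29,30,31): 1⊕1⊕0⊕1⊕1⊕0⊕0⊕1⊕1⊕0⊕1⊕0⊕0⊕1⊕1⊕0 = 1
s16 (pos 16,17,18,19,20,21,22,23,24,25,26,27,28,29,30,31): 1⊕0⊕1⊕0⊕0⊕1⊕1⊕1⊕1⊕0⊕1⊕0⊕0⊕1⊕1⊕0 = 1
Syndrome s16…s1 = 11111 → error at position 31.
Flip position 31: 0010101110110011010011110100110 → 0010101110110011010011110100111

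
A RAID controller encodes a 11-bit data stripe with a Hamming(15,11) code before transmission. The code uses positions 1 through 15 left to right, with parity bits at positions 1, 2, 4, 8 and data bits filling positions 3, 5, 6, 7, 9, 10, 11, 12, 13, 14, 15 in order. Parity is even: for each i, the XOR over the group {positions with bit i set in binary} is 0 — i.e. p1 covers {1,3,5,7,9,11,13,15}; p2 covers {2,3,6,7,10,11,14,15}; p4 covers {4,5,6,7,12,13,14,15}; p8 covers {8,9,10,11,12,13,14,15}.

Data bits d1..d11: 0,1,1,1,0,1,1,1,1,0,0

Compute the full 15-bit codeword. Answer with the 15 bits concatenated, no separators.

Place data at non-parity positions: p1 p2 0 p4 1 1 1 p8 0 1 1 1 1 0 0
p1 (pos 1,3,5,7,9,11,13,15): XOR of data positions = 0⊕1⊕1⊕0⊕1⊕1⊕0 = 0
p2 (pos 2,3,6,7,10,11,14,15): XOR of data positions = 0⊕1⊕1⊕1⊕1⊕0⊕0 = 0
p4 (pos 4,5,6,7,12,13,14,15): XOR of data positions = 1⊕1⊕1⊕1⊕1⊕0⊕0 = 1
p8 (pos 8,9,10,11,12,13,14,15): XOR of data positions = 0⊕1⊕1⊕1⊕1⊕0⊕0 = 0
Codeword: 000111100111100

000111100111100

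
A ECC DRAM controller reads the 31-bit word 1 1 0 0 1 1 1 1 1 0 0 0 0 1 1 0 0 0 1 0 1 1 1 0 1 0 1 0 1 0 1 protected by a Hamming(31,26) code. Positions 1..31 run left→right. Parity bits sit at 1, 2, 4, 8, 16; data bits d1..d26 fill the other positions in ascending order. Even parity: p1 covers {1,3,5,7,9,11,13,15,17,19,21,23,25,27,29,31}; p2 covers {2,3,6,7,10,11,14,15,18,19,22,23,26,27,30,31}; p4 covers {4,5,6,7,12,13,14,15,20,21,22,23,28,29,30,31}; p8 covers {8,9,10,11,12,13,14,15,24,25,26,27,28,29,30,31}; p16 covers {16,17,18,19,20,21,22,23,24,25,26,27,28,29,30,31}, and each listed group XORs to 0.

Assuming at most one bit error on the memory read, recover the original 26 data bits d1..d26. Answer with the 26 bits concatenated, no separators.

s1 (pos 1,3,5,7,9,11,13,15,17,19,21,23,25,27,29,31): 1⊕0⊕1⊕1⊕1⊕0⊕0⊕1⊕0⊕1⊕1⊕1⊕1⊕1⊕1⊕1 = 0
s2 (pos 2,3,6,7,10,11,14,15,18,19,22,23,26,27,30,31): 1⊕0⊕1⊕1⊕0⊕0⊕1⊕1⊕0⊕1⊕1⊕1⊕0⊕1⊕0⊕1 = 0
s4 (pos 4,5,6,7,12,13,14,15,20,21,22,23,28,29,30,31): 0⊕1⊕1⊕1⊕0⊕0⊕1⊕1⊕0⊕1⊕1⊕1⊕0⊕1⊕0⊕1 = 0
s8 (pos 8,9,10,11,12,13,14,15,24,25,26,27,28,29,30,31): 1⊕1⊕0⊕0⊕0⊕0⊕1⊕1⊕0⊕1⊕0⊕1⊕0⊕1⊕0⊕1 = 0
s16 (pos 16,17,18,19,20,21,22,23,24,25,26,27,28,29,30,31): 0⊕0⊕0⊕1⊕0⊕1⊕1⊕1⊕0⊕1⊕0⊕1⊕0⊕1⊕0⊕1 = 0
Syndrome s16…s1 = 00000 → no error.
Read data bits from positions 3,5,6,7,9,10,11,12,13,14,15,17,18,19,20,21,22,23,24,25,26,27,28,29,30,31: 01111000011001011101010101

01111000011001011101010101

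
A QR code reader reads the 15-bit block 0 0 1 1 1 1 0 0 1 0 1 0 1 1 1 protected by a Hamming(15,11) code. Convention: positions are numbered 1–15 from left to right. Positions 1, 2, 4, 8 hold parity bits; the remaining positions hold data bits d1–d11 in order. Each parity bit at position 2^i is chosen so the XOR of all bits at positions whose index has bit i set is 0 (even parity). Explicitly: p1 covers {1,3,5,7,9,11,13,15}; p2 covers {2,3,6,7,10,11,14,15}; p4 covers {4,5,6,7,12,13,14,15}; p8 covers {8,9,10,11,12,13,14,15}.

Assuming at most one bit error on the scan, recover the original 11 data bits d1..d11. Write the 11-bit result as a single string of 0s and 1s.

11101110111

s1 (pos 1,3,5,7,9,11,13,15): 0⊕1⊕1⊕0⊕1⊕1⊕1⊕1 = 0
s2 (pos 2,3,6,7,10,11,14,15): 0⊕1⊕1⊕0⊕0⊕1⊕1⊕1 = 1
s4 (pos 4,5,6,7,12,13,14,15): 1⊕1⊕1⊕0⊕0⊕1⊕1⊕1 = 0
s8 (pos 8,9,10,11,12,13,14,15): 0⊕1⊕0⊕1⊕0⊕1⊕1⊕1 = 1
Syndrome s8…s1 = 1010 → error at position 10.
Flip position 10: 001111001010111 → 001111001110111
Read data bits from positions 3,5,6,7,9,10,11,12,13,14,15: 11101110111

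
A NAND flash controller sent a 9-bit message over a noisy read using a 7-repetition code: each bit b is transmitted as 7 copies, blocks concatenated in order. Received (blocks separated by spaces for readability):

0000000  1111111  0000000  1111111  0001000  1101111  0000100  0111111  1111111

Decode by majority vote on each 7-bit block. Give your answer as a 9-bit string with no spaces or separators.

010101011

Block 1 (0000000): 0 ones → 0
Block 2 (1111111): 7 ones → 1
Block 3 (0000000): 0 ones → 0
Block 4 (1111111): 7 ones → 1
Block 5 (0001000): 1 one → 0
Block 6 (1101111): 6 ones → 1
Block 7 (0000100): 1 one → 0
Block 8 (0111111): 6 ones → 1
Block 9 (1111111): 7 ones → 1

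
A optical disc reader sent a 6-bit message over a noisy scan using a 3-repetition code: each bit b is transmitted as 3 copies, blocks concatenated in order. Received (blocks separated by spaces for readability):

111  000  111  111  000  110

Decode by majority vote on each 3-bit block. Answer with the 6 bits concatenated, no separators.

101101

Block 1 (111): 3 ones → 1
Block 2 (000): 0 ones → 0
Block 3 (111): 3 ones → 1
Block 4 (111): 3 ones → 1
Block 5 (000): 0 ones → 0
Block 6 (110): 2 ones → 1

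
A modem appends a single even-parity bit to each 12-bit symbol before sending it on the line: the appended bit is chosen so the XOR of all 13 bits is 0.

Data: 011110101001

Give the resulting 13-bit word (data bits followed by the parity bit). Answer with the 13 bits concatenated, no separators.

0111101010011

XOR of the 12 data bits: 0⊕1⊕1⊕1⊕1⊕0⊕1⊕0⊕1⊕0⊕0⊕1 = 1
Parity bit = 1 (so all 13 bits XOR to 0).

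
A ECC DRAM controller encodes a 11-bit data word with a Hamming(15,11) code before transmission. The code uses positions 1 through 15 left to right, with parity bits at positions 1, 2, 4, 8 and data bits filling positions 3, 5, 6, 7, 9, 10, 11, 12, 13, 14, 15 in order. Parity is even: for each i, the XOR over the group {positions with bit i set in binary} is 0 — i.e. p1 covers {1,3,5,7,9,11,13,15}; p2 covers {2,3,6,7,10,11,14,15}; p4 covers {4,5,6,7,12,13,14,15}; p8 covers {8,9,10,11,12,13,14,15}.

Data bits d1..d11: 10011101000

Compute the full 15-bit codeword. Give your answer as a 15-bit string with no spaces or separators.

111000111101000

Place data at non-parity positions: p1 p2 1 p4 0 0 1 p8 1 1 0 1 0 0 0
p1 (pos 1,3,5,7,9,11,13,15): XOR of data positions = 1⊕0⊕1⊕1⊕0⊕0⊕0 = 1
p2 (pos 2,3,6,7,10,11,14,15): XOR of data positions = 1⊕0⊕1⊕1⊕0⊕0⊕0 = 1
p4 (pos 4,5,6,7,12,13,14,15): XOR of data positions = 0⊕0⊕1⊕1⊕0⊕0⊕0 = 0
p8 (pos 8,9,10,11,12,13,14,15): XOR of data positions = 1⊕1⊕0⊕1⊕0⊕0⊕0 = 1
Codeword: 111000111101000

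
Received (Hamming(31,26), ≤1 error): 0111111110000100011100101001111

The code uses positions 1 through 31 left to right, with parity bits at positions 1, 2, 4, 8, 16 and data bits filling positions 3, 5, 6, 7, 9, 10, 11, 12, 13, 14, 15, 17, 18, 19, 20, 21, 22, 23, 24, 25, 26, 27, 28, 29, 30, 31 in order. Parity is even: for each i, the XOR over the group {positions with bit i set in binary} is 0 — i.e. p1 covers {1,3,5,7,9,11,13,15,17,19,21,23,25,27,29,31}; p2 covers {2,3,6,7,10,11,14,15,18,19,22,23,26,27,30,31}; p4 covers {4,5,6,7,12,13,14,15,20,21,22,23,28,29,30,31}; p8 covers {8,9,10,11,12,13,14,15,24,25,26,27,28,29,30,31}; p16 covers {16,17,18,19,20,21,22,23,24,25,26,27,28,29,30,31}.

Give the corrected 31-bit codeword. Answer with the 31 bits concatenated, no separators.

0111111110000100011110101001111

s1 (pos 1,3,5,7,9,11,13,15,17,19,21,23,25,27,29,31): 0⊕1⊕1⊕1⊕1⊕0⊕0⊕0⊕0⊕1⊕0⊕1⊕1⊕0⊕1⊕1 = 1
s2 (pos 2,3,6,7,10,11,14,15,18,19,22,23,26,27,30,31): 1⊕1⊕1⊕1⊕0⊕0⊕1⊕0⊕1⊕1⊕0⊕1⊕0⊕0⊕1⊕1 = 0
s4 (pos 4,5,6,7,12,13,14,15,20,21,22,23,28,29,30,31): 1⊕1⊕1⊕1⊕0⊕0⊕1⊕0⊕1⊕0⊕0⊕1⊕1⊕1⊕1⊕1 = 1
s8 (pos 8,9,10,11,12,13,14,15,24,25,26,27,28,29,30,31): 1⊕1⊕0⊕0⊕0⊕0⊕1⊕0⊕0⊕1⊕0⊕0⊕1⊕1⊕1⊕1 = 0
s16 (pos 16,17,18,19,20,21,22,23,24,25,26,27,28,29,30,31): 0⊕0⊕1⊕1⊕1⊕0⊕0⊕1⊕0⊕1⊕0⊕0⊕1⊕1⊕1⊕1 = 1
Syndrome s16…s1 = 10101 → error at position 21.
Flip position 21: 0111111110000100011100101001111 → 0111111110000100011110101001111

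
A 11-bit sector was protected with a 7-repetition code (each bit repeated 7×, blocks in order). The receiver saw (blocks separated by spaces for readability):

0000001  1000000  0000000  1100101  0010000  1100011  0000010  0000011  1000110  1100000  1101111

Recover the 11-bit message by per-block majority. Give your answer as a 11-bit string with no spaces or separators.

Block 1 (0000001): 1 one → 0
Block 2 (1000000): 1 one → 0
Block 3 (0000000): 0 ones → 0
Block 4 (1100101): 4 ones → 1
Block 5 (0010000): 1 one → 0
Block 6 (1100011): 4 ones → 1
Block 7 (0000010): 1 one → 0
Block 8 (0000011): 2 ones → 0
Block 9 (1000110): 3 ones → 0
Block 10 (1100000): 2 ones → 0
Block 11 (1101111): 6 ones → 1

00010100001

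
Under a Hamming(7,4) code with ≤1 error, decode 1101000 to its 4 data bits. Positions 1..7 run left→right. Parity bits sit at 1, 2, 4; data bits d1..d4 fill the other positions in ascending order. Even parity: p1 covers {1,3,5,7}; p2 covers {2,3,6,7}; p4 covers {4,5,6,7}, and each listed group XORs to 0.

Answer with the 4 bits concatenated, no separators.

0001

s1 (pos 1,3,5,7): 1⊕0⊕0⊕0 = 1
s2 (pos 2,3,6,7): 1⊕0⊕0⊕0 = 1
s4 (pos 4,5,6,7): 1⊕0⊕0⊕0 = 1
Syndrome s4…s1 = 111 → error at position 7.
Flip position 7: 1101000 → 1101001
Read data bits from positions 3,5,6,7: 0001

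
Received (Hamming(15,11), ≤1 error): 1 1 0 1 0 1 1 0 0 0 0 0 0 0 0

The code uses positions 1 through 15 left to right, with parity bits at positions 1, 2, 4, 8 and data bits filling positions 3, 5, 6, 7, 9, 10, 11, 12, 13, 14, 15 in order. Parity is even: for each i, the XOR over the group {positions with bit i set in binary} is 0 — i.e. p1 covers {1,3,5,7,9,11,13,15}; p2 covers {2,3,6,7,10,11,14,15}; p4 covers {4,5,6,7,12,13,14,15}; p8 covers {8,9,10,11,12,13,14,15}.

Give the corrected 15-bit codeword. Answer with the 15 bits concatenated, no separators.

s1 (pos 1,3,5,7,9,11,13,15): 1⊕0⊕0⊕1⊕0⊕0⊕0⊕0 = 0
s2 (pos 2,3,6,7,10,11,14,15): 1⊕0⊕1⊕1⊕0⊕0⊕0⊕0 = 1
s4 (pos 4,5,6,7,12,13,14,15): 1⊕0⊕1⊕1⊕0⊕0⊕0⊕0 = 1
s8 (pos 8,9,10,11,12,13,14,15): 0⊕0⊕0⊕0⊕0⊕0⊕0⊕0 = 0
Syndrome s8…s1 = 0110 → error at position 6.
Flip position 6: 110101100000000 → 110100100000000

110100100000000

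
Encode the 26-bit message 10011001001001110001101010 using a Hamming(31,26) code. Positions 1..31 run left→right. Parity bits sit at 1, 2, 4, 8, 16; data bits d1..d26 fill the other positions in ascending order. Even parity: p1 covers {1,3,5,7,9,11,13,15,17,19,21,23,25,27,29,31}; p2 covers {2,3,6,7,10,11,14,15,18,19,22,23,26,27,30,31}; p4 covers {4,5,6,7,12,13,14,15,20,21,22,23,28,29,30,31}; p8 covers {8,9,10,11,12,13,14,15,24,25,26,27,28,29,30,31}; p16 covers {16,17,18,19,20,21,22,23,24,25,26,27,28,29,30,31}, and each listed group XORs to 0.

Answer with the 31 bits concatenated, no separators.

1011001110010011001110001101010

Place data at non-parity positions: p1 p2 1 p4 0 0 1 p8 1 0 0 1 0 0 1 p16 0 0 1 1 1 0 0 0 1 1 0 1 0 1 0
p1 (pos 1,3,5,7,9,11,13,15,17,19,21,23,25,27,29,31): XOR of data positions = 1⊕0⊕1⊕1⊕0⊕0⊕1⊕0⊕1⊕1⊕0⊕1⊕0⊕0⊕0 = 1
p2 (pos 2,3,6,7,10,11,14,15,18,19,22,23,26,27,30,31): XOR of data positions = 1⊕0⊕1⊕0⊕0⊕0⊕1⊕0⊕1⊕0⊕0⊕1⊕0⊕1⊕0 = 0
p4 (pos 4,5,6,7,12,13,14,15,20,21,22,23,28,29,30,31): XOR of data positions = 0⊕0⊕1⊕1⊕0⊕0⊕1⊕1⊕1⊕0⊕0⊕1⊕0⊕1⊕0 = 1
p8 (pos 8,9,10,11,12,13,14,15,24,25,26,27,28,29,30,31): XOR of data positions = 1⊕0⊕0⊕1⊕0⊕0⊕1⊕0⊕1⊕1⊕0⊕1⊕0⊕1⊕0 = 1
p16 (pos 16,17,18,19,20,21,22,23,24,25,26,27,28,29,30,31): XOR of data positions = 0⊕0⊕1⊕1⊕1⊕0⊕0⊕0⊕1⊕1⊕0⊕1⊕0⊕1⊕0 = 1
Codeword: 1011001110010011001110001101010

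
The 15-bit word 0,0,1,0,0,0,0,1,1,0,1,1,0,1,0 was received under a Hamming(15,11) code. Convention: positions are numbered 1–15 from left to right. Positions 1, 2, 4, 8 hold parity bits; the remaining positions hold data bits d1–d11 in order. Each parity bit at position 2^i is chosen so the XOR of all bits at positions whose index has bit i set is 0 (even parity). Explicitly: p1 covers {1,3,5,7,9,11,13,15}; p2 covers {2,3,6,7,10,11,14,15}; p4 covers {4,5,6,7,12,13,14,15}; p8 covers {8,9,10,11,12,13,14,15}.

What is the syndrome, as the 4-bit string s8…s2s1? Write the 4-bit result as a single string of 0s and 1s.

s1 (pos 1,3,5,7,9,11,13,15): 0⊕1⊕0⊕0⊕1⊕1⊕0⊕0 = 1
s2 (pos 2,3,6,7,10,11,14,15): 0⊕1⊕0⊕0⊕0⊕1⊕1⊕0 = 1
s4 (pos 4,5,6,7,12,13,14,15): 0⊕0⊕0⊕0⊕1⊕0⊕1⊕0 = 0
s8 (pos 8,9,10,11,12,13,14,15): 1⊕1⊕0⊕1⊕1⊕0⊕1⊕0 = 1
Syndrome s8…s1 = 1011 → error at position 11.

1011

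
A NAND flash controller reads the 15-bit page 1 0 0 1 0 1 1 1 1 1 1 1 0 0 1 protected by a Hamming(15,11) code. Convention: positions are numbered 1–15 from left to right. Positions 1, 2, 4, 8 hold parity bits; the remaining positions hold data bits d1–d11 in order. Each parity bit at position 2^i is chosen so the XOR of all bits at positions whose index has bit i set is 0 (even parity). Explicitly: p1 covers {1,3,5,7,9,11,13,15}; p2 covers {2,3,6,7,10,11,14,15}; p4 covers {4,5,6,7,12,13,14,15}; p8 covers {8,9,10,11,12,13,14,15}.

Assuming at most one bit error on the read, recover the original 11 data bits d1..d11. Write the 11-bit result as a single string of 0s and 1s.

s1 (pos 1,3,5,7,9,11,13,15): 1⊕0⊕0⊕1⊕1⊕1⊕0⊕1 = 1
s2 (pos 2,3,6,7,10,11,14,15): 0⊕0⊕1⊕1⊕1⊕1⊕0⊕1 = 1
s4 (pos 4,5,6,7,12,13,14,15): 1⊕0⊕1⊕1⊕1⊕0⊕0⊕1 = 1
s8 (pos 8,9,10,11,12,13,14,15): 1⊕1⊕1⊕1⊕1⊕0⊕0⊕1 = 0
Syndrome s8…s1 = 0111 → error at position 7.
Flip position 7: 100101111111001 → 100101011111001
Read data bits from positions 3,5,6,7,9,10,11,12,13,14,15: 00101111001

00101111001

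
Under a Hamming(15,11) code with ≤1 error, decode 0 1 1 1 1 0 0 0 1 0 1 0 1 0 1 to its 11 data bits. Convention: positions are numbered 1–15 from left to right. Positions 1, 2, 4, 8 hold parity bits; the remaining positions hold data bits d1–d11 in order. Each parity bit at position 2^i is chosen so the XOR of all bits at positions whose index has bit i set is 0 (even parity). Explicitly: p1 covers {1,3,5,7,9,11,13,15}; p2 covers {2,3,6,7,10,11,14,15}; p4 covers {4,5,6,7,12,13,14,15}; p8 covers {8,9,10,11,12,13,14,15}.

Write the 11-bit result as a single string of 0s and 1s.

11001010101

s1 (pos 1,3,5,7,9,11,13,15): 0⊕1⊕1⊕0⊕1⊕1⊕1⊕1 = 0
s2 (pos 2,3,6,7,10,11,14,15): 1⊕1⊕0⊕0⊕0⊕1⊕0⊕1 = 0
s4 (pos 4,5,6,7,12,13,14,15): 1⊕1⊕0⊕0⊕0⊕1⊕0⊕1 = 0
s8 (pos 8,9,10,11,12,13,14,15): 0⊕1⊕0⊕1⊕0⊕1⊕0⊕1 = 0
Syndrome s8…s1 = 0000 → no error.
Read data bits from positions 3,5,6,7,9,10,11,12,13,14,15: 11001010101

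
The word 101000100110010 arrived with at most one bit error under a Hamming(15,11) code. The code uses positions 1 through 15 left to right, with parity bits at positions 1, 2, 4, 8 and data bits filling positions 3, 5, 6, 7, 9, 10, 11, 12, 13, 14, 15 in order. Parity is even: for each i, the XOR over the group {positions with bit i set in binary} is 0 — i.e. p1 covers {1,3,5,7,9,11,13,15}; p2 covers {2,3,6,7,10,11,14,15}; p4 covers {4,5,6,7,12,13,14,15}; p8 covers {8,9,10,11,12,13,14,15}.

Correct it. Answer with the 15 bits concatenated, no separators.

s1 (pos 1,3,5,7,9,11,13,15): 1⊕1⊕0⊕1⊕0⊕1⊕0⊕0 = 0
s2 (pos 2,3,6,7,10,11,14,15): 0⊕1⊕0⊕1⊕1⊕1⊕1⊕0 = 1
s4 (pos 4,5,6,7,12,13,14,15): 0⊕0⊕0⊕1⊕0⊕0⊕1⊕0 = 0
s8 (pos 8,9,10,11,12,13,14,15): 0⊕0⊕1⊕1⊕0⊕0⊕1⊕0 = 1
Syndrome s8…s1 = 1010 → error at position 10.
Flip position 10: 101000100110010 → 101000100010010

101000100010010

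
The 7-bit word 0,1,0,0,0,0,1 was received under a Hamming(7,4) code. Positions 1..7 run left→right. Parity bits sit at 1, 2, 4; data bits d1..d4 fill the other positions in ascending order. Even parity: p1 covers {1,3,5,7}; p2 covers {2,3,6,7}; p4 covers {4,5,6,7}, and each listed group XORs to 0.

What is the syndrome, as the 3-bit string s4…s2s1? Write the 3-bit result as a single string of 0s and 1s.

s1 (pos 1,3,5,7): 0⊕0⊕0⊕1 = 1
s2 (pos 2,3,6,7): 1⊕0⊕0⊕1 = 0
s4 (pos 4,5,6,7): 0⊕0⊕0⊕1 = 1
Syndrome s4…s1 = 101 → error at position 5.

101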